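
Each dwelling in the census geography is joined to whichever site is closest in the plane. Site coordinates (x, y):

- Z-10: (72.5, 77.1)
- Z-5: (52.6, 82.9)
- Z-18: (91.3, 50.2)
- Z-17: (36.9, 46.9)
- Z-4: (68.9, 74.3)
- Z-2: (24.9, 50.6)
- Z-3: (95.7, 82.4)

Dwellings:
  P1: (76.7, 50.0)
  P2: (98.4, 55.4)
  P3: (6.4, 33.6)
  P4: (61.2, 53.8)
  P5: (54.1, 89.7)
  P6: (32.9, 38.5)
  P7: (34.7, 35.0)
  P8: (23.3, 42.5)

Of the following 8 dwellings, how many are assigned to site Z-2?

2

P1 → Z-18
P2 → Z-18
P3 → Z-2
P4 → Z-4
P5 → Z-5
P6 → Z-17
P7 → Z-17
P8 → Z-2
2 of the 8 go to Z-2.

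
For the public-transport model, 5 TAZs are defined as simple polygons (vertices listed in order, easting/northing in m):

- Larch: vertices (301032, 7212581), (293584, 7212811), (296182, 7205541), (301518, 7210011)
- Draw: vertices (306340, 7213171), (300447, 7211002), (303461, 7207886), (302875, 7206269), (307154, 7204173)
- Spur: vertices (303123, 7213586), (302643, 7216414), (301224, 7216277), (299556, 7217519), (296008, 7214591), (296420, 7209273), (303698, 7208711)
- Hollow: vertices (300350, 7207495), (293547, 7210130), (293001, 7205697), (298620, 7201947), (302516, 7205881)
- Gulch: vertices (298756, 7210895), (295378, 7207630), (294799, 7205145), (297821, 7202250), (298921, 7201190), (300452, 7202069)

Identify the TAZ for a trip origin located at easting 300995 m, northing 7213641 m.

Cast a ray rightward from (300995, 7213641). For each polygon, the edges (by vertex number in listed order) whose endpoints lie on opposite sides of northing = 7213641, where each meets that height, and whether that is right or left of the point:
Larch: no edge straddles that height → 0 crossings.
Draw: no edge straddles that height → 0 crossings.
Spur: 1–2 at easting≈303113.7 (right), 5–6 at easting≈296081.6 (left) → 1 crossing.
Hollow: no edge straddles that height → 0 crossings.
Gulch: no edge straddles that height → 0 crossings.
Only Spur has an odd count, so the point is inside Spur.

Spur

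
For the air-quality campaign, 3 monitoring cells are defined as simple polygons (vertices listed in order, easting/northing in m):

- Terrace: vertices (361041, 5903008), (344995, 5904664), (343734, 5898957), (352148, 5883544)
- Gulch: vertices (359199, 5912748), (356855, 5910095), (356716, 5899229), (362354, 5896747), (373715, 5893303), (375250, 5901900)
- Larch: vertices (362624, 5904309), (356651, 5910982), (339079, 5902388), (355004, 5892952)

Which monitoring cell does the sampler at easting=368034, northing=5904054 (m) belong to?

Gulch

Cast a ray rightward from (368034, 5904054). For each polygon, the edges (by vertex number in listed order) whose endpoints lie on opposite sides of northing = 5904054, where each meets that height, and whether that is right or left of the point:
Terrace: 1–2 at easting≈350905.7 (left), 2–3 at easting≈344860.2 (left) → 0 crossings.
Gulch: 2–3 at easting≈356777.7 (left), 6–1 at easting≈372062.9 (right) → 1 crossing.
Larch: 2–3 at easting≈342485.4 (left), 4–1 at easting≈362452.9 (left) → 0 crossings.
Only Gulch has an odd count, so the point is inside Gulch.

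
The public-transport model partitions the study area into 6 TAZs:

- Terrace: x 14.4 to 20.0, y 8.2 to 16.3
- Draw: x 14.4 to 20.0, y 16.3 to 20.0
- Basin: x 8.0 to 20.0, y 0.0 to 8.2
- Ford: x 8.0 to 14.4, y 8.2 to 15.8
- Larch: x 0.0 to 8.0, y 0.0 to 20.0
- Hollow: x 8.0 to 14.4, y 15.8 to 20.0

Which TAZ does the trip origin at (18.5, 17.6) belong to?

Draw

The point has x = 18.5 and y = 17.6.
Only Draw satisfies 14.4 ≤ x ≤ 20.0 and 16.3 ≤ y ≤ 20.0.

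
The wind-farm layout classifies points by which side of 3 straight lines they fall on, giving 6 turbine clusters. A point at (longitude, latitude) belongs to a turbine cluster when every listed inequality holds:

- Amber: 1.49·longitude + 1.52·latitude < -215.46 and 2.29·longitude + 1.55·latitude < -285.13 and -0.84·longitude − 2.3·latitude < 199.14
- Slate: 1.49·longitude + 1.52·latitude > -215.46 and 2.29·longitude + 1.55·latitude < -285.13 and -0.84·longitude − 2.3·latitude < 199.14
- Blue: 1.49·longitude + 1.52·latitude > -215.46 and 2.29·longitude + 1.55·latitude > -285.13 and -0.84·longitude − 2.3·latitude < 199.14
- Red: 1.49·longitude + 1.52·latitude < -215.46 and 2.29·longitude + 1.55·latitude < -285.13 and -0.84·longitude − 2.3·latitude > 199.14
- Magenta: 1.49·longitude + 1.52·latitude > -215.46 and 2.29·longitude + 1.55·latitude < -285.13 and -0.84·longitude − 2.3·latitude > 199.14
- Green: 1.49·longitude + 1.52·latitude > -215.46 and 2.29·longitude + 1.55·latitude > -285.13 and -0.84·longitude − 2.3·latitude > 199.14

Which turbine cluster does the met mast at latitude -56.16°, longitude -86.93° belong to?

Magenta

1.49·-86.93 + 1.52·-56.16 = -214.889, which is > -215.46
2.29·-86.93 + 1.55·-56.16 = -286.118, which is < -285.13
-0.84·-86.93 − 2.3·-56.16 = 202.189, which is > 199.14
This sign pattern matches Magenta.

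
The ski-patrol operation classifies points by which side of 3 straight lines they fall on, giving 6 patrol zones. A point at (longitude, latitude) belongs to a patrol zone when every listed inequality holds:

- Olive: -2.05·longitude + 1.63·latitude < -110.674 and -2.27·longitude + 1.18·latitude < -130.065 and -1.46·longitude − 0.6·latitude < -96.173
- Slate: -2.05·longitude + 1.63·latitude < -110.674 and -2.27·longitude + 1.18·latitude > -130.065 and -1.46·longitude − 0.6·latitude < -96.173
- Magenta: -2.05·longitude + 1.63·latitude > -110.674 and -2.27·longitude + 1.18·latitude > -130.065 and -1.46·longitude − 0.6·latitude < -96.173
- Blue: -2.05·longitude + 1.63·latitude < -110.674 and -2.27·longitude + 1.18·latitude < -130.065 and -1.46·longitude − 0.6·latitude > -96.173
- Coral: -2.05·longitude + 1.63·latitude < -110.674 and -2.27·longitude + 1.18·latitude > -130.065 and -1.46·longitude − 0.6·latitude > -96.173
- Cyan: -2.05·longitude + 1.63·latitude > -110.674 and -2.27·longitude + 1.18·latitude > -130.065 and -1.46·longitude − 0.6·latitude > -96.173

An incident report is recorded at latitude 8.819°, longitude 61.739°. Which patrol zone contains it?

Coral

-2.05·61.739 + 1.63·8.819 = -112.190, which is < -110.674
-2.27·61.739 + 1.18·8.819 = -129.741, which is > -130.065
-1.46·61.739 − 0.6·8.819 = -95.430, which is > -96.173
This sign pattern matches Coral.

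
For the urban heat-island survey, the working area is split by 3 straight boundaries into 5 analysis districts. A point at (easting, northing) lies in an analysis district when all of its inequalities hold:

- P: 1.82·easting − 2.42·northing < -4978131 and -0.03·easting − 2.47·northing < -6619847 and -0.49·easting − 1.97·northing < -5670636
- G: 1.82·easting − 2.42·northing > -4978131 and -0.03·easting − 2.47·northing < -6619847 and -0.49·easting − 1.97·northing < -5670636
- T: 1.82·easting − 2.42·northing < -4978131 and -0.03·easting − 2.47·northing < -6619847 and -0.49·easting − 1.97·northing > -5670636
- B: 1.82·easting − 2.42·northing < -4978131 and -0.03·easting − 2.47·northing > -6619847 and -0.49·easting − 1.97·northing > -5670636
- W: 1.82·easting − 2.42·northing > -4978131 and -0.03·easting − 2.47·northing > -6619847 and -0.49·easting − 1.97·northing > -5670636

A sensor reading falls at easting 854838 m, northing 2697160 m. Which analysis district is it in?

G

1.82·854838 − 2.42·2697160 = -4971322.040, which is > -4978131
-0.03·854838 − 2.47·2697160 = -6687630.340, which is < -6619847
-0.49·854838 − 1.97·2697160 = -5732275.820, which is < -5670636
This sign pattern matches G.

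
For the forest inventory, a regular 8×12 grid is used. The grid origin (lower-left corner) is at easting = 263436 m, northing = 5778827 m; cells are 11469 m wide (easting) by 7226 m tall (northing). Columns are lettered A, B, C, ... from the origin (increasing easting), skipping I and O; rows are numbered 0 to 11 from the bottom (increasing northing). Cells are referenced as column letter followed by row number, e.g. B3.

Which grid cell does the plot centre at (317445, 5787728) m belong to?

E1

Column index: ⌊(317445 − 263436) / 11469⌋ = ⌊4.709⌋ = 4 → column E
Row offset from origin: ⌊(5787728 − 5778827) / 7226⌋ = ⌊1.232⌋ = 1 → row 1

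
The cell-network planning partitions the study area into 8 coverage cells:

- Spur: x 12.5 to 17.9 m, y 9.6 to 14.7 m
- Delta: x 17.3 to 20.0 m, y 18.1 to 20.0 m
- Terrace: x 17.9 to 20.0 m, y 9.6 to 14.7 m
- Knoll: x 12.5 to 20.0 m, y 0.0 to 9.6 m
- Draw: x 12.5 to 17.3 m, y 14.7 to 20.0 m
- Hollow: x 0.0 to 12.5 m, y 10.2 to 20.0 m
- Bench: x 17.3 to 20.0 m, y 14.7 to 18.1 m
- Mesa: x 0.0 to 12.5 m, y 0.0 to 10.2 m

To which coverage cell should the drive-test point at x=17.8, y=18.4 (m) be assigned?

Delta

The point has x = 17.8 and y = 18.4.
Only Delta satisfies 17.3 ≤ x ≤ 20.0 and 18.1 ≤ y ≤ 20.0.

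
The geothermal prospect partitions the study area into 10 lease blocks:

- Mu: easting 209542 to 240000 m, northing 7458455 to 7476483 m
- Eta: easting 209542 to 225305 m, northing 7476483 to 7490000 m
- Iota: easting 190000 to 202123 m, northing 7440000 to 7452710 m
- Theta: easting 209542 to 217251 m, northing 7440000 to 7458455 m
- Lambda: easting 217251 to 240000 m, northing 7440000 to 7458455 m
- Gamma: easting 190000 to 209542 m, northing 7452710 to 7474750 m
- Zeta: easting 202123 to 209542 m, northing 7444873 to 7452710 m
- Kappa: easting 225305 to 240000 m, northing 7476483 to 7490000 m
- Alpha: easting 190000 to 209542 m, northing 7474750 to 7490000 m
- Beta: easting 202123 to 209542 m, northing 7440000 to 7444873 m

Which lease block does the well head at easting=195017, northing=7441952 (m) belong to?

The point has easting = 195017 and northing = 7441952.
Only Iota satisfies 190000 ≤ easting ≤ 202123 and 7440000 ≤ northing ≤ 7452710.

Iota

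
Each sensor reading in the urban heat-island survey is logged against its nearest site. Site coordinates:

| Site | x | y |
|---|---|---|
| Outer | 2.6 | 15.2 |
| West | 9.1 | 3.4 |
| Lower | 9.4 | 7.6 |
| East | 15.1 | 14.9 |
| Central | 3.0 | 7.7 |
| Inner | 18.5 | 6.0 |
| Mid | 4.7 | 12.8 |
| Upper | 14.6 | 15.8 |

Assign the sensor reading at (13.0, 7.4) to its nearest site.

Squared distances to each site:
Outer: 169.000; West: 31.210; Lower: 13.000; East: 60.660; Central: 100.090; Inner: 32.210; Mid: 98.050; Upper: 73.120.
Minimum at Lower.

Lower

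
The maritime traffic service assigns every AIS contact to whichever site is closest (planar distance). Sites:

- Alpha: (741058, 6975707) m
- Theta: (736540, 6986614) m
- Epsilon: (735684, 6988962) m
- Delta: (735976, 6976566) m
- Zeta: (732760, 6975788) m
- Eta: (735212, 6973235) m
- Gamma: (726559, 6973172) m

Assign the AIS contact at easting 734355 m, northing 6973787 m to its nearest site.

Eta

Squared distances to each site:
Alpha: 48616609.000; Theta: 169306154.000; Epsilon: 232046866.000; Delta: 10350482.000; Zeta: 6548026.000; Eta: 1039153.000; Gamma: 61155841.000.
Minimum at Eta.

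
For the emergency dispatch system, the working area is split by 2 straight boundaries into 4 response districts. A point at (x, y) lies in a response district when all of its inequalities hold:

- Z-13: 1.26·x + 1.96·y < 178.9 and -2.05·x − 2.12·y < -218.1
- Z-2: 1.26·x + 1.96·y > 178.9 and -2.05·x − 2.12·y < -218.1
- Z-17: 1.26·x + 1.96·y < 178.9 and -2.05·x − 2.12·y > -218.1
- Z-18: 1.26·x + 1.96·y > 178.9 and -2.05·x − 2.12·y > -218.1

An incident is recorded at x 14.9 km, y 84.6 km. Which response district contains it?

Z-18

1.26·14.9 + 1.96·84.6 = 184.590, which is > 178.9
-2.05·14.9 − 2.12·84.6 = -209.897, which is > -218.1
This sign pattern matches Z-18.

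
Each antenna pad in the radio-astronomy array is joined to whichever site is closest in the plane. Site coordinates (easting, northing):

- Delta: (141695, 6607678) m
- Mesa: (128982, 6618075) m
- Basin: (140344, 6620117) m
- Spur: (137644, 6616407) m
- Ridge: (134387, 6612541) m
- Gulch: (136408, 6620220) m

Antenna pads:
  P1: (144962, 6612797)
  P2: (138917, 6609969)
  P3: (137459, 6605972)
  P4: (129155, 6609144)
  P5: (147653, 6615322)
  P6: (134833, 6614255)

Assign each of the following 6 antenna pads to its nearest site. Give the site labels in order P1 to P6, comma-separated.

Delta, Delta, Delta, Ridge, Basin, Ridge

P1 → Delta (d²=36877450.00)
P2 → Delta (d²=12965965.00)
P3 → Delta (d²=20854132.00)
P4 → Ridge (d²=38913433.00)
P5 → Basin (d²=76413506.00)
P6 → Ridge (d²=3136712.00)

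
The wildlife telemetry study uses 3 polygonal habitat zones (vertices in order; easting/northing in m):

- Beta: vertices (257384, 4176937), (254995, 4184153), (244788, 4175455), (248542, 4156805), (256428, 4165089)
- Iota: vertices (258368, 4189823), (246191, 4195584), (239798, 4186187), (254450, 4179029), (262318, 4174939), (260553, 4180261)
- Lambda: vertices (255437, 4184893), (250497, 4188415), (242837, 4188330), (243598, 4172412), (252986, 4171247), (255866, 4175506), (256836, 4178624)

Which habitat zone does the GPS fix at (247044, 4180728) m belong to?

Lambda

Cast a ray rightward from (247044, 4180728). For each polygon, the edges (by vertex number in listed order) whose endpoints lie on opposite sides of northing = 4180728, where each meets that height, and whether that is right or left of the point:
Beta: 1–2 at easting≈256128.9 (right), 2–3 at easting≈250975.8 (right) → 2 crossings.
Iota: 3–4 at easting≈250972.2 (right), 6–1 at easting≈260446.3 (right) → 2 crossings.
Lambda: 3–4 at easting≈243200.4 (left), 7–1 at easting≈256366.5 (right) → 1 crossing.
Only Lambda has an odd count, so the point is inside Lambda.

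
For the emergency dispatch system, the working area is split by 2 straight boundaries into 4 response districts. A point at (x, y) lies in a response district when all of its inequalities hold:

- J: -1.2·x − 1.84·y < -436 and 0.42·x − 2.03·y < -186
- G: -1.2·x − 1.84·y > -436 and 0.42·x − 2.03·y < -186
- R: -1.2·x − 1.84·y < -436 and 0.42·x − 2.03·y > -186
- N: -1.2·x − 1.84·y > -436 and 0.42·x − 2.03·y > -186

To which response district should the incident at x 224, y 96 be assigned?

R

-1.2·224 − 1.84·96 = -445.440, which is < -436
0.42·224 − 2.03·96 = -100.800, which is > -186
This sign pattern matches R.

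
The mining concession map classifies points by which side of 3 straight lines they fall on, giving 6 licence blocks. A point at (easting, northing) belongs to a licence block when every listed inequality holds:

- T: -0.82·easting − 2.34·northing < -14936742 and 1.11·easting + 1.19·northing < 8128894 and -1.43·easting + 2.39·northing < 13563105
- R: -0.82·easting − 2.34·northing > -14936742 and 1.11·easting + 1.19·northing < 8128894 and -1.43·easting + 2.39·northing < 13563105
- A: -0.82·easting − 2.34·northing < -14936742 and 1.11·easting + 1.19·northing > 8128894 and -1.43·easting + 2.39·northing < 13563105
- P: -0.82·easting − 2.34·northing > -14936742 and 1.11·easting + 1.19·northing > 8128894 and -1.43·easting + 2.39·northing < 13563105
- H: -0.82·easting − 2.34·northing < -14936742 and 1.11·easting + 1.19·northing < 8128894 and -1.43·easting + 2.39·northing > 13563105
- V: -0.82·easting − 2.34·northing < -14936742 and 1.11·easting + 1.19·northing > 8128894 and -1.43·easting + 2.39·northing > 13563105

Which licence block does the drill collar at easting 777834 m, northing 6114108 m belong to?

A

-0.82·777834 − 2.34·6114108 = -14944836.600, which is < -14936742
1.11·777834 + 1.19·6114108 = 8139184.260, which is > 8128894
-1.43·777834 + 2.39·6114108 = 13500415.500, which is < 13563105
This sign pattern matches A.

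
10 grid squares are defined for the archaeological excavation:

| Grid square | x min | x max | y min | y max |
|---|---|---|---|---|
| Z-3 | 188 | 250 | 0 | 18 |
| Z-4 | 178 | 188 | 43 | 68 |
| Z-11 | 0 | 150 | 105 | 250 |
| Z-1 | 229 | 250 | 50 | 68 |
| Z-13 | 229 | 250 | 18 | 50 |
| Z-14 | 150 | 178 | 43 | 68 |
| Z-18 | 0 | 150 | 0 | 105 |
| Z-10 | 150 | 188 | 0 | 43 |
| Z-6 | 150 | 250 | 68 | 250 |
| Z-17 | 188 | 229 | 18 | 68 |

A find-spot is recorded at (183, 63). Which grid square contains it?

The point has x = 183 and y = 63.
Only Z-4 satisfies 178 ≤ x ≤ 188 and 43 ≤ y ≤ 68.

Z-4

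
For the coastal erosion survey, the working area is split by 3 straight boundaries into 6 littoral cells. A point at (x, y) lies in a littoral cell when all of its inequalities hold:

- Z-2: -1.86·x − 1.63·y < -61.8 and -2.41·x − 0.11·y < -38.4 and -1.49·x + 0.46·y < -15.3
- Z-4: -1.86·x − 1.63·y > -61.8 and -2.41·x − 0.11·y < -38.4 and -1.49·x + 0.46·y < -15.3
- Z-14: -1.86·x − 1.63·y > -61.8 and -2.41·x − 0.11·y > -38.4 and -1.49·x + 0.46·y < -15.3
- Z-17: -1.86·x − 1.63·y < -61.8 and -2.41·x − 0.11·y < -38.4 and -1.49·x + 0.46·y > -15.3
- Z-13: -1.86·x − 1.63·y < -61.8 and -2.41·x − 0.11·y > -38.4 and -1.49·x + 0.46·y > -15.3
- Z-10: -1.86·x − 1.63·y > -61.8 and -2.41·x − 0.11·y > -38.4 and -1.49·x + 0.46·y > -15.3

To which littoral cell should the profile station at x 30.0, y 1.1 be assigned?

Z-4

-1.86·30.0 − 1.63·1.1 = -57.593, which is > -61.8
-2.41·30.0 − 0.11·1.1 = -72.421, which is < -38.4
-1.49·30.0 + 0.46·1.1 = -44.194, which is < -15.3
This sign pattern matches Z-4.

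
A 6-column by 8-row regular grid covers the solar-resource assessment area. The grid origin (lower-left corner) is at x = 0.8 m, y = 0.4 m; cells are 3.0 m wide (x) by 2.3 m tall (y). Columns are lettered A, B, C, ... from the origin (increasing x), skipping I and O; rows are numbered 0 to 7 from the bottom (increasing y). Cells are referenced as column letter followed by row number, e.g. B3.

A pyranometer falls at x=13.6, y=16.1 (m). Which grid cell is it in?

Column index: ⌊(13.6 − 0.8) / 3.0⌋ = ⌊4.267⌋ = 4 → column E
Row offset from origin: ⌊(16.1 − 0.4) / 2.3⌋ = ⌊6.826⌋ = 6 → row 6

E6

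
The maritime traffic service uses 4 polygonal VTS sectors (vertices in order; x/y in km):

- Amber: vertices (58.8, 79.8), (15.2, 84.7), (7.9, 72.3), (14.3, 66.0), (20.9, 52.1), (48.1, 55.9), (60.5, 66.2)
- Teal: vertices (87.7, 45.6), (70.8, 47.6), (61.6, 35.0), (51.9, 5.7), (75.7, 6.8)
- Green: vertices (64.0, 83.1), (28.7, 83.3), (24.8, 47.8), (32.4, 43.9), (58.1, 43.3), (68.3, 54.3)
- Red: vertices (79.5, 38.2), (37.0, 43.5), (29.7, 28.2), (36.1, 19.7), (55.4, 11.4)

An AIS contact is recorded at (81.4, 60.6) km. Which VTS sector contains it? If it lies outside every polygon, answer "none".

none

Cast a ray rightward from (81.4, 60.6). For each polygon, the edges (by vertex number in listed order) whose endpoints lie on opposite sides of y = 60.6, where each meets that height, and whether that is right or left of the point:
Amber: 4–5 at x≈16.86 (left), 6–7 at x≈53.76 (left) → 0 crossings.
Teal: no edge straddles that height → 0 crossings.
Green: 2–3 at x≈26.21 (left), 6–1 at x≈67.36 (left) → 0 crossings.
Red: no edge straddles that height → 0 crossings.
All counts are even, so the point lies outside every listed polygon.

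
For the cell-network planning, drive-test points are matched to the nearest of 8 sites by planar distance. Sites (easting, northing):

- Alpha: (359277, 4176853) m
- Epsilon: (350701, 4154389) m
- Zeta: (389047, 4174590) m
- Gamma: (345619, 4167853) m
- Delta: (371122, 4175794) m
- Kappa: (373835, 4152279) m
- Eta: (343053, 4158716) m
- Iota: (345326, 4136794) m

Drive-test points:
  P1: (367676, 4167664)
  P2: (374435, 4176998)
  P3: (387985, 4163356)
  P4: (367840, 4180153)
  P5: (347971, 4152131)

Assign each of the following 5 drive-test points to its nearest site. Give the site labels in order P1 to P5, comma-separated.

Delta, Delta, Zeta, Delta, Epsilon

P1 → Delta (d²=77971816.00)
P2 → Delta (d²=12425585.00)
P3 → Zeta (d²=127330600.00)
P4 → Delta (d²=29772405.00)
P5 → Epsilon (d²=12551464.00)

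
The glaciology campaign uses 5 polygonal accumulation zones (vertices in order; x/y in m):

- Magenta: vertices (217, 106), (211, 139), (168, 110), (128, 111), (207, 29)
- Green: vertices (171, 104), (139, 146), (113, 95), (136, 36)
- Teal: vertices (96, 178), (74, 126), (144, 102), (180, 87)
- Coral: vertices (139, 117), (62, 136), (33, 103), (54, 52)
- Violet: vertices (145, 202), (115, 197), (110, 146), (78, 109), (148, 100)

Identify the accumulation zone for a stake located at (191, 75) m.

Magenta

Cast a ray rightward from (191, 75). For each polygon, the edges (by vertex number in listed order) whose endpoints lie on opposite sides of y = 75, where each meets that height, and whether that is right or left of the point:
Magenta: 4–5 at x≈162.7 (left), 5–1 at x≈213.0 (right) → 1 crossing.
Green: 3–4 at x≈120.8 (left), 4–1 at x≈156.1 (left) → 0 crossings.
Teal: no edge straddles that height → 0 crossings.
Coral: 3–4 at x≈44.5 (left), 4–1 at x≈84.1 (left) → 0 crossings.
Violet: no edge straddles that height → 0 crossings.
Only Magenta has an odd count, so the point is inside Magenta.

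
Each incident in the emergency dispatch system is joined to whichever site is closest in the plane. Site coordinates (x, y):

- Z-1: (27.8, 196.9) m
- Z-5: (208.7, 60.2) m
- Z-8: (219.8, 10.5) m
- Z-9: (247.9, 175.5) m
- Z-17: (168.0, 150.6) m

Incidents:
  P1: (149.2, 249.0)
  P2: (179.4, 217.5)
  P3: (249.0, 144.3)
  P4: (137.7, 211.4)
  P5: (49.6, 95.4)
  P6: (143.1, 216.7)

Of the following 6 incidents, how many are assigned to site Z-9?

1

P1 → Z-17
P2 → Z-17
P3 → Z-9
P4 → Z-17
P5 → Z-1
P6 → Z-17
1 of the 6 goes to Z-9.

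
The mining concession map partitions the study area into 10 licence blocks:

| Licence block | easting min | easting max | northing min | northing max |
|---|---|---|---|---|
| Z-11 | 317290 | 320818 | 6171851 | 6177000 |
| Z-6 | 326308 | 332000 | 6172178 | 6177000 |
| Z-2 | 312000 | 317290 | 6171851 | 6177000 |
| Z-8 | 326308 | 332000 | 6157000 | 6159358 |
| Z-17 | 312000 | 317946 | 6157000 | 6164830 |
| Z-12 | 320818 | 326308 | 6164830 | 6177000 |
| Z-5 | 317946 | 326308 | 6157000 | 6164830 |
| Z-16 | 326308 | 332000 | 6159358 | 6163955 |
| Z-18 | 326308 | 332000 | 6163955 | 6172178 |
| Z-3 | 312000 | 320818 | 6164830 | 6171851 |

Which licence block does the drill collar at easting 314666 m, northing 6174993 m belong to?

Z-2

The point has easting = 314666 and northing = 6174993.
Only Z-2 satisfies 312000 ≤ easting ≤ 317290 and 6171851 ≤ northing ≤ 6177000.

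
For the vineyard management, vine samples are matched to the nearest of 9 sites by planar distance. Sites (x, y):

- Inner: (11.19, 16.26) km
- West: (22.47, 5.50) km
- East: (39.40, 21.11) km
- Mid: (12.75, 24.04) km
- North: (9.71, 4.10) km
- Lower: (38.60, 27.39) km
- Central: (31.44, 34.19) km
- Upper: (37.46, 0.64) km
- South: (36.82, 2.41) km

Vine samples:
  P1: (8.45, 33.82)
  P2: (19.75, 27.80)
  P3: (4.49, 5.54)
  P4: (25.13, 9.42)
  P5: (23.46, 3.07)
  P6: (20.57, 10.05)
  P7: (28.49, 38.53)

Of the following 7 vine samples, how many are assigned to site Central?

1

P1 → Mid
P2 → Mid
P3 → North
P4 → West
P5 → West
P6 → West
P7 → Central
1 of the 7 goes to Central.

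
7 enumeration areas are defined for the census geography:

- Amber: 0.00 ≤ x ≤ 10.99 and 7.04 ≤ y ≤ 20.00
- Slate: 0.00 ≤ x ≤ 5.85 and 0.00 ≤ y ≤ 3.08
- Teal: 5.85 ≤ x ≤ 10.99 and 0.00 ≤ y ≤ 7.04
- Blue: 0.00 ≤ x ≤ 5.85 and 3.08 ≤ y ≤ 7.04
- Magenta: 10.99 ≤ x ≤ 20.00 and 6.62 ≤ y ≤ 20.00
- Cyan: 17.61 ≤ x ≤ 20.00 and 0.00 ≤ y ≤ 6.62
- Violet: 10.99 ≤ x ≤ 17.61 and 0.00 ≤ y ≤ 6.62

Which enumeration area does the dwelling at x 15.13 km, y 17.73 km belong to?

The point has x = 15.13 and y = 17.73.
Only Magenta satisfies 10.99 ≤ x ≤ 20.00 and 6.62 ≤ y ≤ 20.00.

Magenta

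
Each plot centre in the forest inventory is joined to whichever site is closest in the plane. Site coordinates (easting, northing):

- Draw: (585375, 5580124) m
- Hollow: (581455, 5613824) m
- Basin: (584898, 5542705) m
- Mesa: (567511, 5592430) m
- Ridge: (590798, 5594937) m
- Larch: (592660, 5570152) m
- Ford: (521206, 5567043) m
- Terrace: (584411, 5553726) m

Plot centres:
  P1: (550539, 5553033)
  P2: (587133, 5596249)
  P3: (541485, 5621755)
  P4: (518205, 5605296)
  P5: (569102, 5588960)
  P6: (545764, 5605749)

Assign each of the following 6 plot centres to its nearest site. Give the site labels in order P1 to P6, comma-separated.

P1 → Ford (d²=1056704989.00)
P2 → Ridge (d²=15153569.00)
P3 → Mesa (d²=1537308301.00)
P4 → Ford (d²=1472298010.00)
P5 → Mesa (d²=14572181.00)
P6 → Mesa (d²=650327770.00)

Ford, Ridge, Mesa, Ford, Mesa, Mesa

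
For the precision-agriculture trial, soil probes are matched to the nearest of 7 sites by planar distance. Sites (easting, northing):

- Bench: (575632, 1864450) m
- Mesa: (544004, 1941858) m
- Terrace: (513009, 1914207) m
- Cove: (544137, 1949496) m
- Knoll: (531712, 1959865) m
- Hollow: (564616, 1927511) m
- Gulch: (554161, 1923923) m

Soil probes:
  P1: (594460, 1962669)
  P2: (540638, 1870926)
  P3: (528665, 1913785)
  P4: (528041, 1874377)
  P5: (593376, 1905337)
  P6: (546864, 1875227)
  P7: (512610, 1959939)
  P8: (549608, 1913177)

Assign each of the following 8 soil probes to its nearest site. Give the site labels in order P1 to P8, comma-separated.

P1 → Hollow (d²=2126749300.00)
P2 → Bench (d²=1266518612.00)
P3 → Terrace (d²=245288420.00)
P4 → Terrace (d²=1812389924.00)
P5 → Hollow (d²=1318823876.00)
P6 → Bench (d²=943741553.00)
P7 → Knoll (d²=364891880.00)
P8 → Gulch (d²=136206325.00)

Hollow, Bench, Terrace, Terrace, Hollow, Bench, Knoll, Gulch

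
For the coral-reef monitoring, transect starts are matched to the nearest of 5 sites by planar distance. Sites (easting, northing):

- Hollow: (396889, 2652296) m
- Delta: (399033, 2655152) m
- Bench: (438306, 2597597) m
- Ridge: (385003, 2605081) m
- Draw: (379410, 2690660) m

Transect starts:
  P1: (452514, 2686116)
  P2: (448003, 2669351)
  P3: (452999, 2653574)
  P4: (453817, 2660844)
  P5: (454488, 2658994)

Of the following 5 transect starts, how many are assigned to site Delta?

5

P1 → Delta
P2 → Delta
P3 → Delta
P4 → Delta
P5 → Delta
5 of the 5 go to Delta.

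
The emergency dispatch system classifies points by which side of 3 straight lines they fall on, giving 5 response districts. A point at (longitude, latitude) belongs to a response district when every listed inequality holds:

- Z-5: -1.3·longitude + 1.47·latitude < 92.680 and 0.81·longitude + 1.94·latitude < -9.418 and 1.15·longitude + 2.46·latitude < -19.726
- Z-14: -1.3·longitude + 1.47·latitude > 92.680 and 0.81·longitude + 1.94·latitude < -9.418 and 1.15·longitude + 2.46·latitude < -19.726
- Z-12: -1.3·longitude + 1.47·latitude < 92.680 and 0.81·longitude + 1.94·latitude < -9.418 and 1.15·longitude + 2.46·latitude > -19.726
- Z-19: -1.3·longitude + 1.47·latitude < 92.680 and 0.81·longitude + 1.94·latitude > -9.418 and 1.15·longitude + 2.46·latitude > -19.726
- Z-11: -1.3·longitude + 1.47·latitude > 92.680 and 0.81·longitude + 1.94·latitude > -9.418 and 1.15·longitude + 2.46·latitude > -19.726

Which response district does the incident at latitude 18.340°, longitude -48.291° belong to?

-1.3·-48.291 + 1.47·18.340 = 89.738, which is < 92.680
0.81·-48.291 + 1.94·18.340 = -3.536, which is > -9.418
1.15·-48.291 + 2.46·18.340 = -10.418, which is > -19.726
This sign pattern matches Z-19.

Z-19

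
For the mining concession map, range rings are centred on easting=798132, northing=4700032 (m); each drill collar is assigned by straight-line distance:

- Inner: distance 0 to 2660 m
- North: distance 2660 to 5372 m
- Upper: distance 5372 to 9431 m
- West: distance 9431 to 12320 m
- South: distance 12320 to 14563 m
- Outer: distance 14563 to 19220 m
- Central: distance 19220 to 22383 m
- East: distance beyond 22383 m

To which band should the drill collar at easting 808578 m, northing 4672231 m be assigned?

Distance = √((808578−798132)² + (4672231−4700032)²) = √(109118916.000 + 772895601.000) = 29698.729 m.
22383 ≤ 29698.729 < ∞ → East.

East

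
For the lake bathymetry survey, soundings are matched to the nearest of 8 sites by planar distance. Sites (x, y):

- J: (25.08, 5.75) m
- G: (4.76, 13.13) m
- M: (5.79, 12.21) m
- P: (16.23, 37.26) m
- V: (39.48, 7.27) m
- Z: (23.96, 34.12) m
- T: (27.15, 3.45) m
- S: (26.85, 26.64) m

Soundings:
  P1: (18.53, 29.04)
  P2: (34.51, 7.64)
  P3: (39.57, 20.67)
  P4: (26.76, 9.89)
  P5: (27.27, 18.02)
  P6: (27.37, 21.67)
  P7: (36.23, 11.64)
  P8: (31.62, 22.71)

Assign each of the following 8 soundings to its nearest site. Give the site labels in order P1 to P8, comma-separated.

P1 → Z (d²=55.29)
P2 → V (d²=24.84)
P3 → V (d²=179.57)
P4 → J (d²=19.96)
P5 → S (d²=74.48)
P6 → S (d²=24.97)
P7 → V (d²=29.66)
P8 → S (d²=38.20)

Z, V, V, J, S, S, V, S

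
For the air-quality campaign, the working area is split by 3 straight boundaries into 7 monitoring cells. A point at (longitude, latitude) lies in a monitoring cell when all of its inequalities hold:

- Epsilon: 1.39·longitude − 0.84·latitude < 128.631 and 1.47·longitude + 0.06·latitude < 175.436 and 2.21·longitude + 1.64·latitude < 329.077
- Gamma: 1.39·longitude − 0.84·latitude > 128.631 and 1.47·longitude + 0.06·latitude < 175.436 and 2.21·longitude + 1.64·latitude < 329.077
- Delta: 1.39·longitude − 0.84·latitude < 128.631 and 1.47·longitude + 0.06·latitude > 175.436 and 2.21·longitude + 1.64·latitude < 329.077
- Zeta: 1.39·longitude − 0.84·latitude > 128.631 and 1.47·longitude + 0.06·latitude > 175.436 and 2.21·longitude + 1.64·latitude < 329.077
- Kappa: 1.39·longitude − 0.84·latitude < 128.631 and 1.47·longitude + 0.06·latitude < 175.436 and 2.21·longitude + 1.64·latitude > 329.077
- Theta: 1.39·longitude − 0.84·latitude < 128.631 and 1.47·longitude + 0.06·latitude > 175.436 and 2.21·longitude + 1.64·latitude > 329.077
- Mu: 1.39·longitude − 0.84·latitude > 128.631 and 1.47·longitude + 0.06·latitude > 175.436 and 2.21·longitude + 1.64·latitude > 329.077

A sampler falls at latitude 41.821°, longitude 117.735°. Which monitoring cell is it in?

1.39·117.735 − 0.84·41.821 = 128.522, which is < 128.631
1.47·117.735 + 0.06·41.821 = 175.580, which is > 175.436
2.21·117.735 + 1.64·41.821 = 328.781, which is < 329.077
This sign pattern matches Delta.

Delta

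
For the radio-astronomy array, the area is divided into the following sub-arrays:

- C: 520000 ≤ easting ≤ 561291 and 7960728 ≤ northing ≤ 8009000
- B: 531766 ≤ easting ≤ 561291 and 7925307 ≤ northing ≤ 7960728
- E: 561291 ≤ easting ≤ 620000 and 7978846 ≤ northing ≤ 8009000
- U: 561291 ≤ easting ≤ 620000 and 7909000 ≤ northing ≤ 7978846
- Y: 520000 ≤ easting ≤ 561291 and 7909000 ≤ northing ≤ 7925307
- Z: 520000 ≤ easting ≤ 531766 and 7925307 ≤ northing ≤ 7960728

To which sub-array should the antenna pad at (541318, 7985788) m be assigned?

The point has easting = 541318 and northing = 7985788.
Only C satisfies 520000 ≤ easting ≤ 561291 and 7960728 ≤ northing ≤ 8009000.

C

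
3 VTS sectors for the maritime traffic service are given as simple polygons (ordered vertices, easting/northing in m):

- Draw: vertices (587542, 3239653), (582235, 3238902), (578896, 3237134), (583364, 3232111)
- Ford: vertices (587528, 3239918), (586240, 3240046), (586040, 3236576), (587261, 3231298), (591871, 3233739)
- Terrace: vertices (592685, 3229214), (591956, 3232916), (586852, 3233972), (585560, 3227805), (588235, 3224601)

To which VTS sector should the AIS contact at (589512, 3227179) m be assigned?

Terrace

Cast a ray rightward from (589512, 3227179). For each polygon, the edges (by vertex number in listed order) whose endpoints lie on opposite sides of northing = 3227179, where each meets that height, and whether that is right or left of the point:
Draw: no edge straddles that height → 0 crossings.
Ford: no edge straddles that height → 0 crossings.
Terrace: 4–5 at easting≈586082.6 (left), 5–1 at easting≈590721.9 (right) → 1 crossing.
Only Terrace has an odd count, so the point is inside Terrace.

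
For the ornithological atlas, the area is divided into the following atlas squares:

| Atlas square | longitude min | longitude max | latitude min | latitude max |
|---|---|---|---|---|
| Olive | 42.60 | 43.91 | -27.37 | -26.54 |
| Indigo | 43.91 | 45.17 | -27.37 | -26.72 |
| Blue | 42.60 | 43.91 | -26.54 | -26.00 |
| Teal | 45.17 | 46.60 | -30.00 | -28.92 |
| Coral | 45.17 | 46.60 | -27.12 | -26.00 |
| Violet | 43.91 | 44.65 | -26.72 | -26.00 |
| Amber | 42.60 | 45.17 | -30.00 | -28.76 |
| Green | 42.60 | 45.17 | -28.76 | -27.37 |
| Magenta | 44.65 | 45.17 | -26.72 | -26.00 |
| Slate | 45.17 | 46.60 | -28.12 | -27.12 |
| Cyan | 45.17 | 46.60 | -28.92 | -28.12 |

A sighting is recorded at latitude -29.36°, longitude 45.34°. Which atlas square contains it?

The point has longitude = 45.34 and latitude = -29.36.
Only Teal satisfies 45.17 ≤ longitude ≤ 46.60 and -30.00 ≤ latitude ≤ -28.92.

Teal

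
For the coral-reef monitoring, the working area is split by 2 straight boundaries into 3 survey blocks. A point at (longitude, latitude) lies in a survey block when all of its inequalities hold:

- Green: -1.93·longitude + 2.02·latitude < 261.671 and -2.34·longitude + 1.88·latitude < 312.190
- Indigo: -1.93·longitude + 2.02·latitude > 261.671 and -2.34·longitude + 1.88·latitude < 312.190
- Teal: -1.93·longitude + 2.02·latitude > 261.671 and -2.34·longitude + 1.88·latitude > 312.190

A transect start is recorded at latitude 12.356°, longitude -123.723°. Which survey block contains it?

-1.93·-123.723 + 2.02·12.356 = 263.745, which is > 261.671
-2.34·-123.723 + 1.88·12.356 = 312.741, which is > 312.190
This sign pattern matches Teal.

Teal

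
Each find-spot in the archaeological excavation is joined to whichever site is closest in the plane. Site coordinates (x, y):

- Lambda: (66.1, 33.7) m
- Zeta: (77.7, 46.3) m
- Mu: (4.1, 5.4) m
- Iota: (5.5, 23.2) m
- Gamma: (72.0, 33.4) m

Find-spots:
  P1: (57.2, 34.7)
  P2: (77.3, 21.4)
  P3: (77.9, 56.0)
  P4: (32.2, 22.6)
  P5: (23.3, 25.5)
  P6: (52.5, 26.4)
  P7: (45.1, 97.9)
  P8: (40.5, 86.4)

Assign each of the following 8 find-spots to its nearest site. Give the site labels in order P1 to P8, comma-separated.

Lambda, Gamma, Zeta, Iota, Iota, Lambda, Zeta, Zeta

P1 → Lambda (d²=80.21)
P2 → Gamma (d²=172.09)
P3 → Zeta (d²=94.13)
P4 → Iota (d²=713.25)
P5 → Iota (d²=322.13)
P6 → Lambda (d²=238.25)
P7 → Zeta (d²=3725.32)
P8 → Zeta (d²=2991.85)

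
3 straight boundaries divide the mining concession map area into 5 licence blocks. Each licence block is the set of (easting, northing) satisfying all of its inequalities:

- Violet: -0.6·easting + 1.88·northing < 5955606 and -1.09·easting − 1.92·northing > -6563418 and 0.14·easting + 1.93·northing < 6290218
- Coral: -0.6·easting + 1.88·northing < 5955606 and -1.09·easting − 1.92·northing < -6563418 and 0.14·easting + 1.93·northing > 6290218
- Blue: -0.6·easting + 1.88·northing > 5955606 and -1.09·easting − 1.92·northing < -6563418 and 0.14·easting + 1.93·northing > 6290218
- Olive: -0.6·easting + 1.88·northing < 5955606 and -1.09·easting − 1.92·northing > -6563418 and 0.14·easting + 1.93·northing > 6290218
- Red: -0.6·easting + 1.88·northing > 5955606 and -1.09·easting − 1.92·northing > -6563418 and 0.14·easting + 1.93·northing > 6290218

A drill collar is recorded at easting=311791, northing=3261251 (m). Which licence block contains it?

Coral

-0.6·311791 + 1.88·3261251 = 5944077.280, which is < 5955606
-1.09·311791 − 1.92·3261251 = -6601454.110, which is < -6563418
0.14·311791 + 1.93·3261251 = 6337865.170, which is > 6290218
This sign pattern matches Coral.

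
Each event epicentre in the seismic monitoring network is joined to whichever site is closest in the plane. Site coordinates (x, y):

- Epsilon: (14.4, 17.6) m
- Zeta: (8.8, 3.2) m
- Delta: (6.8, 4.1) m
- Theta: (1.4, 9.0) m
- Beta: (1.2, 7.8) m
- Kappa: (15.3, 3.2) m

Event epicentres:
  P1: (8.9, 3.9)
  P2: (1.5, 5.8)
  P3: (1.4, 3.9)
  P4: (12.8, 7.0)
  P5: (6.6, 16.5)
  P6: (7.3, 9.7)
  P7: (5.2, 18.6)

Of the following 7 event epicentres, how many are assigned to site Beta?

2

P1 → Zeta
P2 → Beta
P3 → Beta
P4 → Kappa
P5 → Epsilon
P6 → Delta
P7 → Epsilon
2 of the 7 go to Beta.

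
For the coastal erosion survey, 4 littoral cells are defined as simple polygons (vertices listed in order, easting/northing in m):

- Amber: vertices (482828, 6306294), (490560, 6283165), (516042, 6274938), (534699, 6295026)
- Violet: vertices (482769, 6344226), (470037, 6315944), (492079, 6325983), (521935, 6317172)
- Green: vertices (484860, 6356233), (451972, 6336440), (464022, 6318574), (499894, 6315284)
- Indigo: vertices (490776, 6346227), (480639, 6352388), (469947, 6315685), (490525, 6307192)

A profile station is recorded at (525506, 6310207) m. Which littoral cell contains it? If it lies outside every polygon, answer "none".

none

Cast a ray rightward from (525506, 6310207). For each polygon, the edges (by vertex number in listed order) whose endpoints lie on opposite sides of northing = 6310207, where each meets that height, and whether that is right or left of the point:
Amber: no edge straddles that height → 0 crossings.
Violet: no edge straddles that height → 0 crossings.
Green: no edge straddles that height → 0 crossings.
Indigo: 3–4 at easting≈483219.8 (left), 4–1 at easting≈490544.4 (left) → 0 crossings.
All counts are even, so the point lies outside every listed polygon.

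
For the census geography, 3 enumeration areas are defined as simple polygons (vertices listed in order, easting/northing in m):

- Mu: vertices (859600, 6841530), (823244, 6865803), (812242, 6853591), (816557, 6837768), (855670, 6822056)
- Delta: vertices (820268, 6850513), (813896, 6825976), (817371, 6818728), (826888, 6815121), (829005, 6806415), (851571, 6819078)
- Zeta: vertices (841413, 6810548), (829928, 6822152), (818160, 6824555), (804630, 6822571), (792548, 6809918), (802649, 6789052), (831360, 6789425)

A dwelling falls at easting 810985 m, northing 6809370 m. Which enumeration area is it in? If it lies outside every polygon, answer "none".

Cast a ray rightward from (810985, 6809370). For each polygon, the edges (by vertex number in listed order) whose endpoints lie on opposite sides of northing = 6809370, where each meets that height, and whether that is right or left of the point:
Mu: no edge straddles that height → 0 crossings.
Delta: 4–5 at easting≈828286.4 (right), 5–6 at easting≈834270.9 (right) → 2 crossings.
Zeta: 5–6 at easting≈792813.3 (left), 7–1 at easting≈840852.4 (right) → 1 crossing.
Only Zeta has an odd count, so the point is inside Zeta.

Zeta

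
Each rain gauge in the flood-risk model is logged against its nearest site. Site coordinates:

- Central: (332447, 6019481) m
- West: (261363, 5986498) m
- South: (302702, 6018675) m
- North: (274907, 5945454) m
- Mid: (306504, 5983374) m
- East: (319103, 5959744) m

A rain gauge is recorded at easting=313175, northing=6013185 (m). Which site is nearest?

Squared distances to each site:
Central: 411049600.000; West: 3396679313.000; South: 139823829.000; North: 6051928185.000; Mid: 933197962.000; East: 2891081665.000.
Minimum at South.

South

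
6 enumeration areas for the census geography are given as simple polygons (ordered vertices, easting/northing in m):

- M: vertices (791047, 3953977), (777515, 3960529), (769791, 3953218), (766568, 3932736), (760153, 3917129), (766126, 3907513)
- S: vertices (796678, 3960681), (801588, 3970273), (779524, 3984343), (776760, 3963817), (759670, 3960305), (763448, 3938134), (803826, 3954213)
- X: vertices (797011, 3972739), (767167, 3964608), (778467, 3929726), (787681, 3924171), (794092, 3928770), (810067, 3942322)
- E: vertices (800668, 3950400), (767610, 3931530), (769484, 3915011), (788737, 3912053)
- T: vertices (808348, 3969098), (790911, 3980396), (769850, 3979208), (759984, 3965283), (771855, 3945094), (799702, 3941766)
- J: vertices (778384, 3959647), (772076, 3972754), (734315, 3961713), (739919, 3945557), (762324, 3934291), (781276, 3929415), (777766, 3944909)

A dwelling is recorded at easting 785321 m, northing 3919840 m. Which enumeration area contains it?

Cast a ray rightward from (785321, 3919840). For each polygon, the edges (by vertex number in listed order) whose endpoints lie on opposite sides of northing = 3919840, where each meets that height, and whether that is right or left of the point:
M: 4–5 at easting≈761267.3 (left), 6–1 at easting≈772737.6 (left) → 0 crossings.
S: no edge straddles that height → 0 crossings.
X: no edge straddles that height → 0 crossings.
E: 2–3 at easting≈768936.2 (left), 4–1 at easting≈791159.8 (right) → 1 crossing.
T: no edge straddles that height → 0 crossings.
J: no edge straddles that height → 0 crossings.
Only E has an odd count, so the point is inside E.

E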